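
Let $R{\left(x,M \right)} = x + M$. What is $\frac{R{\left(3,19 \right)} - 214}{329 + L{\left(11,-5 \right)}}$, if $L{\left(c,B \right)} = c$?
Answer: $- \frac{48}{85} \approx -0.56471$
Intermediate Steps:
$R{\left(x,M \right)} = M + x$
$\frac{R{\left(3,19 \right)} - 214}{329 + L{\left(11,-5 \right)}} = \frac{\left(19 + 3\right) - 214}{329 + 11} = \frac{22 - 214}{340} = \left(-192\right) \frac{1}{340} = - \frac{48}{85}$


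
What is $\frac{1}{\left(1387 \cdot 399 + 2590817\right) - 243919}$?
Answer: $\frac{1}{2900311} \approx 3.4479 \cdot 10^{-7}$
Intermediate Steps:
$\frac{1}{\left(1387 \cdot 399 + 2590817\right) - 243919} = \frac{1}{\left(553413 + 2590817\right) - 243919} = \frac{1}{3144230 - 243919} = \frac{1}{2900311}$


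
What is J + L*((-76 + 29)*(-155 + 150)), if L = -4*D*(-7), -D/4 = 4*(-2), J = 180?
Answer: 210740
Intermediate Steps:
D = 32 (D = -16*(-2) = -4*(-8) = 32)
L = 896 (L = -4*32*(-7) = -128*(-7) = 896)
J + L*((-76 + 29)*(-155 + 150)) = 180 + 896*((-76 + 29)*(-155 + 150)) = 180 + 896*(-47*(-5)) = 180 + 896*235 = 180 + 210560 = 210740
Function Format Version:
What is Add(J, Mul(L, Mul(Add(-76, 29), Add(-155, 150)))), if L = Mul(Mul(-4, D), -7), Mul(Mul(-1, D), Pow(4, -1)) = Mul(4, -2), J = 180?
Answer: 210740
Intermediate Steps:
D = 32 (D = Mul(-4, Mul(4, -2)) = Mul(-4, -8) = 32)
L = 896 (L = Mul(Mul(-4, 32), -7) = Mul(-128, -7) = 896)
Add(J, Mul(L, Mul(Add(-76, 29), Add(-155, 150)))) = Add(180, Mul(896, Mul(Add(-76, 29), Add(-155, 150)))) = Add(180, Mul(896, Mul(-47, -5))) = Add(180, Mul(896, 235)) = Add(180, 210560) = 210740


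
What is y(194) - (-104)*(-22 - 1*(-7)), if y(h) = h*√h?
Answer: -1560 + 194*√194 ≈ 1142.1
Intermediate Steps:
y(h) = h^(3/2)
y(194) - (-104)*(-22 - 1*(-7)) = 194^(3/2) - (-104)*(-22 - 1*(-7)) = 194*√194 - (-104)*(-22 + 7) = 194*√194 - (-104)*(-15) = 194*√194 - 1*1560 = 194*√194 - 1560 = -1560 + 194*√194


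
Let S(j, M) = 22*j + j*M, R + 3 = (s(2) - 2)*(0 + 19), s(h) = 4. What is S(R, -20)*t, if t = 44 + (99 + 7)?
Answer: 10500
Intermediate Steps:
R = 35 (R = -3 + (4 - 2)*(0 + 19) = -3 + 2*19 = -3 + 38 = 35)
t = 150 (t = 44 + 106 = 150)
S(j, M) = 22*j + M*j
S(R, -20)*t = (35*(22 - 20))*150 = (35*2)*150 = 70*150 = 10500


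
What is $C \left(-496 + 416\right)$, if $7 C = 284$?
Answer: $- \frac{22720}{7} \approx -3245.7$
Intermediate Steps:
$C = \frac{284}{7}$ ($C = \frac{1}{7} \cdot 284 = \frac{284}{7} \approx 40.571$)
$C \left(-496 + 416\right) = \frac{284 \left(-496 + 416\right)}{7} = \frac{284}{7} \left(-80\right) = - \frac{22720}{7}$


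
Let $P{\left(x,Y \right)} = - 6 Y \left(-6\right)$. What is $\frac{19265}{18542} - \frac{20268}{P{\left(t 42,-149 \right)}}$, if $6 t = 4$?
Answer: $\frac{13309631}{2762758} \approx 4.8175$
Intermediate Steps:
$t = \frac{2}{3}$ ($t = \frac{1}{6} \cdot 4 = \frac{2}{3} \approx 0.66667$)
$P{\left(x,Y \right)} = 36 Y$
$\frac{19265}{18542} - \frac{20268}{P{\left(t 42,-149 \right)}} = \frac{19265}{18542} - \frac{20268}{36 \left(-149\right)} = 19265 \cdot \frac{1}{18542} - \frac{20268}{-5364} = \frac{19265}{18542} - - \frac{563}{149} = \frac{19265}{18542} + \frac{563}{149} = \frac{13309631}{2762758}$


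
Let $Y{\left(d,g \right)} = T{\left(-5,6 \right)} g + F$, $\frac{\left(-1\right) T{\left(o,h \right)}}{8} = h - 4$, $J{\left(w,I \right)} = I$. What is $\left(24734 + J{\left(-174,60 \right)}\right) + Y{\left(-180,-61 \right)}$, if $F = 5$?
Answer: $25775$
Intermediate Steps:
$T{\left(o,h \right)} = 32 - 8 h$ ($T{\left(o,h \right)} = - 8 \left(h - 4\right) = - 8 \left(-4 + h\right) = 32 - 8 h$)
$Y{\left(d,g \right)} = 5 - 16 g$ ($Y{\left(d,g \right)} = \left(32 - 48\right) g + 5 = - 16 g + 5 = 5 - 16 g$)
$\left(24734 + J{\left(-174,60 \right)}\right) + Y{\left(-180,-61 \right)} = \left(24734 + 60\right) + \left(5 - -976\right) = 24794 + \left(5 + 976\right) = 24794 + 981 = 25775$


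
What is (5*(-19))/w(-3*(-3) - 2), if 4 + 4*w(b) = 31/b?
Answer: -2660/3 ≈ -886.67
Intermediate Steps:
w(b) = -1 + 31/(4*b) (w(b) = -1 + (31/b)/4 = -1 + 31/(4*b))
(5*(-19))/w(-3*(-3) - 2) = (5*(-19))/(((31/4 - (-3*(-3) - 2))/(-3*(-3) - 2))) = -95*(9 - 2)/(31/4 - (9 - 2)) = -95*7/(31/4 - 1*7) = -95*7/(31/4 - 7) = -95/((⅐)*(¾)) = -95/3/28 = -95*28/3 = -2660/3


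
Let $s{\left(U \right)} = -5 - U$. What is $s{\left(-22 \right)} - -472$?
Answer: $489$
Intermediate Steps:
$s{\left(-22 \right)} - -472 = \left(-5 - -22\right) - -472 = \left(-5 + 22\right) + 472 = 17 + 472 = 489$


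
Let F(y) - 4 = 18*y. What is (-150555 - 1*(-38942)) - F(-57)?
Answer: -110591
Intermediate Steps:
F(y) = 4 + 18*y
(-150555 - 1*(-38942)) - F(-57) = (-150555 - 1*(-38942)) - (4 + 18*(-57)) = (-150555 + 38942) - (4 - 1026) = -111613 - 1*(-1022) = -111613 + 1022 = -110591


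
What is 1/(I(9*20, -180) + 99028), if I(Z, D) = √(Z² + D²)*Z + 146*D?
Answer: 18187/798187876 - 2025*√2/199546969 ≈ 8.4339e-6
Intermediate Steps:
I(Z, D) = 146*D + Z*√(D² + Z²) (I(Z, D) = √(D² + Z²)*Z + 146*D = Z*√(D² + Z²) + 146*D = 146*D + Z*√(D² + Z²))
1/(I(9*20, -180) + 99028) = 1/((146*(-180) + (9*20)*√((-180)² + (9*20)²)) + 99028) = 1/((-26280 + 180*√(32400 + 180²)) + 99028) = 1/((-26280 + 180*√(32400 + 32400)) + 99028) = 1/((-26280 + 180*√64800) + 99028) = 1/((-26280 + 180*(180*√2)) + 99028) = 1/((-26280 + 32400*√2) + 99028) = 1/(72748 + 32400*√2)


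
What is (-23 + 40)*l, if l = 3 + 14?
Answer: 289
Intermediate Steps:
l = 17
(-23 + 40)*l = (-23 + 40)*17 = 17*17 = 289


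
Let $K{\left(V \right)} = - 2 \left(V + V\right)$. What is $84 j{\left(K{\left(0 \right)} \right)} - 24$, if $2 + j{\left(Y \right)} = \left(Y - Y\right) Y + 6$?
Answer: $312$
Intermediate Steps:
$K{\left(V \right)} = - 4 V$ ($K{\left(V \right)} = - 2 \cdot 2 V = - 4 V$)
$j{\left(Y \right)} = 4$ ($j{\left(Y \right)} = -2 + \left(\left(Y - Y\right) Y + 6\right) = -2 + \left(0 Y + 6\right) = -2 + \left(0 + 6\right) = -2 + 6 = 4$)
$84 j{\left(K{\left(0 \right)} \right)} - 24 = 84 \cdot 4 - 24 = 336 - 24 = 312$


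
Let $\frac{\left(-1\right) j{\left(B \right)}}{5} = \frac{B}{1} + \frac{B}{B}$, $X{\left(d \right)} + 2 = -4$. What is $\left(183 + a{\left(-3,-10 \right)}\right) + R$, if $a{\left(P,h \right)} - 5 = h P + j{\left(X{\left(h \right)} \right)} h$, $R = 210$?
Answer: $178$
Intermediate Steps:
$X{\left(d \right)} = -6$ ($X{\left(d \right)} = -2 - 4 = -6$)
$j{\left(B \right)} = -5 - 5 B$ ($j{\left(B \right)} = - 5 \left(\frac{B}{1} + \frac{B}{B}\right) = - 5 \left(B 1 + 1\right) = - 5 \left(B + 1\right) = - 5 \left(1 + B\right) = -5 - 5 B$)
$a{\left(P,h \right)} = 5 + 25 h + P h$ ($a{\left(P,h \right)} = 5 + \left(h P + \left(-5 - -30\right) h\right) = 5 + \left(P h + \left(-5 + 30\right) h\right) = 5 + \left(P h + 25 h\right) = 5 + \left(25 h + P h\right) = 5 + 25 h + P h$)
$\left(183 + a{\left(-3,-10 \right)}\right) + R = \left(183 + \left(5 + 25 \left(-10\right) - -30\right)\right) + 210 = \left(183 + \left(5 - 250 + 30\right)\right) + 210 = \left(183 - 215\right) + 210 = -32 + 210 = 178$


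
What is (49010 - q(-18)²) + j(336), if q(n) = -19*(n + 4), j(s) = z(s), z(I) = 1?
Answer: -21745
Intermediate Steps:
j(s) = 1
q(n) = -76 - 19*n (q(n) = -19*(4 + n) = -76 - 19*n)
(49010 - q(-18)²) + j(336) = (49010 - (-76 - 19*(-18))²) + 1 = (49010 - (-76 + 342)²) + 1 = (49010 - 1*266²) + 1 = (49010 - 1*70756) + 1 = (49010 - 70756) + 1 = -21746 + 1 = -21745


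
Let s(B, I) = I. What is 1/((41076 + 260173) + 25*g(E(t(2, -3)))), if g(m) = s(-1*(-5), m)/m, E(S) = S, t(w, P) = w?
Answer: 1/301274 ≈ 3.3192e-6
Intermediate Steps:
g(m) = 1 (g(m) = m/m = 1)
1/((41076 + 260173) + 25*g(E(t(2, -3)))) = 1/((41076 + 260173) + 25*1) = 1/(301249 + 25) = 1/301274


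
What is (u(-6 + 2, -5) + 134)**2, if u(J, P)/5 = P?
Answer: 11881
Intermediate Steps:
u(J, P) = 5*P
(u(-6 + 2, -5) + 134)**2 = (5*(-5) + 134)**2 = (-25 + 134)**2 = 109**2 = 11881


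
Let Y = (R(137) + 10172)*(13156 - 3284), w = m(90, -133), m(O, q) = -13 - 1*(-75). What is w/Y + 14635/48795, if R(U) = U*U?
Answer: 139376792627/464700080328 ≈ 0.29993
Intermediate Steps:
m(O, q) = 62 (m(O, q) = -13 + 75 = 62)
w = 62
R(U) = U²
Y = 285705552 (Y = (137² + 10172)*(13156 - 3284) = (18769 + 10172)*9872 = 28941*9872 = 285705552)
w/Y + 14635/48795 = 62/285705552 + 14635/48795 = 62*(1/285705552) + 14635*(1/48795) = 31/142852776 + 2927/9759 = 139376792627/464700080328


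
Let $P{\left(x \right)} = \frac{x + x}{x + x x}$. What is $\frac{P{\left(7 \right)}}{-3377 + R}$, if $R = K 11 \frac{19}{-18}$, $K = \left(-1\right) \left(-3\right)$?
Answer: $- \frac{3}{40942} \approx -7.3274 \cdot 10^{-5}$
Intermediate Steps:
$K = 3$
$R = - \frac{209}{6}$ ($R = 3 \cdot 11 \frac{19}{-18} = 33 \cdot 19 \left(- \frac{1}{18}\right) = 33 \left(- \frac{19}{18}\right) = - \frac{209}{6} \approx -34.833$)
$P{\left(x \right)} = \frac{2 x}{x + x^{2}}$
$\frac{P{\left(7 \right)}}{-3377 + R} = \frac{2 \frac{1}{1 + 7}}{-3377 - \frac{209}{6}} = \frac{2 \cdot \frac{1}{8}}{- \frac{20471}{6}} = - \frac{6 \cdot 2 \cdot \frac{1}{8}}{20471} = \left(- \frac{6}{20471}\right) \frac{1}{4} = - \frac{3}{40942}$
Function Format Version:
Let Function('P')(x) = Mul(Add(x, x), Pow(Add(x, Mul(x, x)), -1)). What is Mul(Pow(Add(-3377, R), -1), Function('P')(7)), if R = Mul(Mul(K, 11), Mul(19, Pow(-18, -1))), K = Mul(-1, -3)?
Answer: Rational(-3, 40942) ≈ -7.3274e-5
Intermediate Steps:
K = 3
R = Rational(-209, 6) (R = Mul(Mul(3, 11), Mul(19, Pow(-18, -1))) = Mul(33, Mul(19, Rational(-1, 18))) = Mul(33, Rational(-19, 18)) = Rational(-209, 6) ≈ -34.833)
Function('P')(x) = Mul(2, x, Pow(Add(x, Pow(x, 2)), -1)) (Function('P')(x) = Mul(Mul(2, x), Pow(Add(x, Pow(x, 2)), -1)) = Mul(2, x, Pow(Add(x, Pow(x, 2)), -1)))
Mul(Pow(Add(-3377, R), -1), Function('P')(7)) = Mul(Pow(Add(-3377, Rational(-209, 6)), -1), Mul(2, Pow(Add(1, 7), -1))) = Mul(Pow(Rational(-20471, 6), -1), Mul(2, Pow(8, -1))) = Mul(Rational(-6, 20471), Mul(2, Rational(1, 8))) = Mul(Rational(-6, 20471), Rational(1, 4)) = Rational(-3, 40942)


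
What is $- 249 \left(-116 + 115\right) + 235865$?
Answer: $236114$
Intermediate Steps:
$- 249 \left(-116 + 115\right) + 235865 = \left(-249\right) \left(-1\right) + 235865 = 249 + 235865 = 236114$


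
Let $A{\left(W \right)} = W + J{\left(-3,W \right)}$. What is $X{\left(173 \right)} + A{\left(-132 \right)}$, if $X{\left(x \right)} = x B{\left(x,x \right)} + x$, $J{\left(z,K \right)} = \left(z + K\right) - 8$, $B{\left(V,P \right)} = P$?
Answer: $29827$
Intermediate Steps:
$J{\left(z,K \right)} = -8 + K + z$ ($J{\left(z,K \right)} = \left(K + z\right) - 8 = -8 + K + z$)
$X{\left(x \right)} = x + x^{2}$ ($X{\left(x \right)} = x x + x = x^{2} + x = x + x^{2}$)
$A{\left(W \right)} = -11 + 2 W$ ($A{\left(W \right)} = W - \left(11 - W\right) = W + \left(-11 + W\right) = -11 + 2 W$)
$X{\left(173 \right)} + A{\left(-132 \right)} = 173 \left(1 + 173\right) + \left(-11 + 2 \left(-132\right)\right) = 173 \cdot 174 - 275 = 30102 - 275 = 29827$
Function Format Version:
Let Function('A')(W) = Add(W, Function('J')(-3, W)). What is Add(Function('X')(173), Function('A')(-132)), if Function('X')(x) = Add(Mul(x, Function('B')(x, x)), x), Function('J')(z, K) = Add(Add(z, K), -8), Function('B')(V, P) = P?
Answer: 29827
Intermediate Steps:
Function('J')(z, K) = Add(-8, K, z) (Function('J')(z, K) = Add(Add(K, z), -8) = Add(-8, K, z))
Function('X')(x) = Add(x, Pow(x, 2)) (Function('X')(x) = Add(Mul(x, x), x) = Add(Pow(x, 2), x) = Add(x, Pow(x, 2)))
Function('A')(W) = Add(-11, Mul(2, W)) (Function('A')(W) = Add(W, Add(-8, W, -3)) = Add(W, Add(-11, W)) = Add(-11, Mul(2, W)))
Add(Function('X')(173), Function('A')(-132)) = Add(Mul(173, Add(1, 173)), Add(-11, Mul(2, -132))) = Add(Mul(173, 174), Add(-11, -264)) = Add(30102, -275) = 29827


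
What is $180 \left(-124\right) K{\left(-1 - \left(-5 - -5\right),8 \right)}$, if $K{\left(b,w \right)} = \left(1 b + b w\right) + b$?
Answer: $223200$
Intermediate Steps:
$K{\left(b,w \right)} = 2 b + b w$ ($K{\left(b,w \right)} = \left(b + b w\right) + b = 2 b + b w$)
$180 \left(-124\right) K{\left(-1 - \left(-5 - -5\right),8 \right)} = 180 \left(-124\right) \left(-1 - \left(-5 - -5\right)\right) \left(2 + 8\right) = - 22320 \left(-1 - \left(-5 + 5\right)\right) 10 = - 22320 \left(-1 - 0\right) 10 = - 22320 \left(-1 + 0\right) 10 = - 22320 \left(\left(-1\right) 10\right) = \left(-22320\right) \left(-10\right) = 223200$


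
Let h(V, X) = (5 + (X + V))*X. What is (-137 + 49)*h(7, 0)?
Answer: 0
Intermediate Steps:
h(V, X) = X*(5 + V + X) (h(V, X) = (5 + (V + X))*X = (5 + V + X)*X = X*(5 + V + X))
(-137 + 49)*h(7, 0) = (-137 + 49)*(0*(5 + 7 + 0)) = -0*12 = -88*0 = 0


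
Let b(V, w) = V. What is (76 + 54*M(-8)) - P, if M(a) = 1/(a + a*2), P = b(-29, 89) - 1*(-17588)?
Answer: -69941/4 ≈ -17485.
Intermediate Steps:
P = 17559 (P = -29 - 1*(-17588) = -29 + 17588 = 17559)
M(a) = 1/(3*a) (M(a) = 1/(a + 2*a) = 1/(3*a))
(76 + 54*M(-8)) - P = (76 + 54*((1/3)/(-8))) - 1*17559 = (76 + 54*((1/3)*(-1/8))) - 17559 = (76 + 54*(-1/24)) - 17559 = (76 - 9/4) - 17559 = 295/4 - 17559 = -69941/4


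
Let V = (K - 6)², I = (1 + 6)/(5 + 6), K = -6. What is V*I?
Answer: 1008/11 ≈ 91.636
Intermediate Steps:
I = 7/11 ≈ 0.63636
V = 144 (V = (-6 - 6)² = (-12)² = 144)
V*I = 144*(7/11) = 1008/11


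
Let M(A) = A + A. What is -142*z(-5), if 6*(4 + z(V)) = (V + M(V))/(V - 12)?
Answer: 9301/17 ≈ 547.12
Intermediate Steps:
M(A) = 2*A
z(V) = -4 + V/(2*(-12 + V)) (z(V) = -4 + ((V + 2*V)/(V - 12))/6 = -4 + ((3*V)/(-12 + V))/6 = -4 + (3*V/(-12 + V))/6 = -4 + V/(2*(-12 + V)))
-142*z(-5) = -71*(96 - 7*(-5))/(-12 - 5) = -71*(96 + 35)/(-17) = -71*(-1)*131/17 = -142*(-131/34) = 9301/17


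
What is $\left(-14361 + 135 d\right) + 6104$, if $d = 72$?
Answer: $1463$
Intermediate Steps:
$\left(-14361 + 135 d\right) + 6104 = \left(-14361 + 135 \cdot 72\right) + 6104 = \left(-14361 + 9720\right) + 6104 = -4641 + 6104 = 1463$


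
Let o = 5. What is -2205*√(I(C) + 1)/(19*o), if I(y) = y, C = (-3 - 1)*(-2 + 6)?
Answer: -441*I*√15/19 ≈ -89.894*I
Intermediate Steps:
C = -16 (C = -4*4 = -16)
-2205*√(I(C) + 1)/(19*o) = -2205*√(-16 + 1)/(19*5) = -2205*√(-15)/95 = -2205*I*√15/95 = -441*I*√15/19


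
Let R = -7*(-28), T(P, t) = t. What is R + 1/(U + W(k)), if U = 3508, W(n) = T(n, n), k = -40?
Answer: 679729/3468 ≈ 196.00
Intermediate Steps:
W(n) = n
R = 196
R + 1/(U + W(k)) = 196 + 1/(3508 - 40) = 196 + 1/3468 = 679729/3468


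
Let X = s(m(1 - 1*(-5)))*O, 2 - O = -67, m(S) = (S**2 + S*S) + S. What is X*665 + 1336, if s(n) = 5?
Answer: 230761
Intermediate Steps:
m(S) = S + 2*S**2 (m(S) = (S**2 + S**2) + S = 2*S**2 + S = S + 2*S**2)
O = 69 (O = 2 - 1*(-67) = 2 + 67 = 69)
X = 345 (X = 5*69 = 345)
X*665 + 1336 = 345*665 + 1336 = 229425 + 1336 = 230761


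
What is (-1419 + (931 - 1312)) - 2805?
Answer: -4605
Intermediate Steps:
(-1419 + (931 - 1312)) - 2805 = (-1419 - 381) - 2805 = -1800 - 2805 = -4605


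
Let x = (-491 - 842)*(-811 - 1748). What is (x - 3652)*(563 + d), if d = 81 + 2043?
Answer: 9155939065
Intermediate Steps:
x = 3411147 (x = -1333*(-2559) = 3411147)
d = 2124
(x - 3652)*(563 + d) = (3411147 - 3652)*(563 + 2124) = 3407495*2687 = 9155939065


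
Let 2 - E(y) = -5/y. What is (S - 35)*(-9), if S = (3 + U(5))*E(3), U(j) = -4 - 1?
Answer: 381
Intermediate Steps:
E(y) = 2 + 5/y (E(y) = 2 - (-5)/y = 2 + 5/y)
U(j) = -5
S = -22/3 (S = (3 - 5)*(2 + 5/3) = -2*(2 + 5*(⅓)) = -2*(2 + 5/3) = -2*11/3 = -22/3 ≈ -7.3333)
(S - 35)*(-9) = (-22/3 - 35)*(-9) = -127/3*(-9) = 381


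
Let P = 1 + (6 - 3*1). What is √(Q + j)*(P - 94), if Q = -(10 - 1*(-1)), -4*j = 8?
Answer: -90*I*√13 ≈ -324.5*I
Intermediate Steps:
j = -2 (j = -¼*8 = -2)
Q = -11 (Q = -(10 + 1) = -1*11 = -11)
P = 4 (P = 1 + (6 - 3) = 1 + 3 = 4)
√(Q + j)*(P - 94) = √(-11 - 2)*(4 - 94) = √(-13)*(-90) = (I*√13)*(-90) = -90*I*√13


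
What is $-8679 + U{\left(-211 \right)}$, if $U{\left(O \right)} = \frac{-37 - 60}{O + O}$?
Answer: $- \frac{3662441}{422} \approx -8678.8$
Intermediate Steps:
$U{\left(O \right)} = - \frac{97}{2 O}$
$-8679 + U{\left(-211 \right)} = -8679 - \frac{97}{2 \left(-211\right)} = -8679 - - \frac{97}{422} = -8679 + \frac{97}{422} = - \frac{3662441}{422}$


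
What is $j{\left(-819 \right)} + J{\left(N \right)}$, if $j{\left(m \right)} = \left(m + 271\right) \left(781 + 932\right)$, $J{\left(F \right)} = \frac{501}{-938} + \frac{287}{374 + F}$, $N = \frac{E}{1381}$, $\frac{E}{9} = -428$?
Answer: $- \frac{112848253560515}{120214549} \approx -9.3872 \cdot 10^{5}$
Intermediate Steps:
$E = -3852$ ($E = 9 \left(-428\right) = -3852$)
$N = - \frac{3852}{1381} \approx -2.7893$
$J{\left(F \right)} = - \frac{501}{938} + \frac{287}{374 + F}$ ($J{\left(F \right)} = 501 \left(- \frac{1}{938}\right) + \frac{287}{374 + F} = - \frac{501}{938} + \frac{287}{374 + F}$)
$j{\left(m \right)} = 464223 + 1713 m$ ($j{\left(m \right)} = \left(271 + m\right) 1713 = 464223 + 1713 m$)
$j{\left(-819 \right)} + J{\left(N \right)} = \left(464223 + 1713 \left(-819\right)\right) + \frac{81832 - - \frac{1929852}{1381}}{938 \left(374 - \frac{3852}{1381}\right)} = \left(464223 - 1402947\right) + \frac{81832 + \frac{1929852}{1381}}{938 \cdot \frac{512642}{1381}} = -938724 + \frac{1}{938} \cdot \frac{1381}{512642} \cdot \frac{114939844}{1381} = -938724 + \frac{28734961}{120214549} = - \frac{112848253560515}{120214549}$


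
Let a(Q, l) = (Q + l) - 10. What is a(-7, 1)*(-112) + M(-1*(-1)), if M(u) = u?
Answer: 1793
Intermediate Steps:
a(Q, l) = -10 + Q + l
a(-7, 1)*(-112) + M(-1*(-1)) = (-10 - 7 + 1)*(-112) - 1*(-1) = -16*(-112) + 1 = 1792 + 1 = 1793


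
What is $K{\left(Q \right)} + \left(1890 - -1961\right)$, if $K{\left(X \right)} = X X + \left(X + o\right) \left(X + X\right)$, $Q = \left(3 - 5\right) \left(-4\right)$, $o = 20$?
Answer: $4363$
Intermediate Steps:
$Q = 8$ ($Q = \left(-2\right) \left(-4\right) = 8$)
$K{\left(X \right)} = X^{2} + 2 X \left(20 + X\right)$ ($K{\left(X \right)} = X X + \left(X + 20\right) \left(X + X\right) = X^{2} + \left(20 + X\right) 2 X = X^{2} + 2 X \left(20 + X\right)$)
$K{\left(Q \right)} + \left(1890 - -1961\right) = 8 \left(40 + 3 \cdot 8\right) + \left(1890 - -1961\right) = 8 \left(40 + 24\right) + \left(1890 + 1961\right) = 8 \cdot 64 + 3851 = 512 + 3851 = 4363$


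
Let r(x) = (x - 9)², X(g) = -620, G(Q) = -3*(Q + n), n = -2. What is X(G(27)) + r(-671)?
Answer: 461780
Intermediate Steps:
G(Q) = 6 - 3*Q (G(Q) = -3*(Q - 2) = -3*(-2 + Q) = 6 - 3*Q)
r(x) = (-9 + x)²
X(G(27)) + r(-671) = -620 + (-9 - 671)² = -620 + (-680)² = -620 + 462400 = 461780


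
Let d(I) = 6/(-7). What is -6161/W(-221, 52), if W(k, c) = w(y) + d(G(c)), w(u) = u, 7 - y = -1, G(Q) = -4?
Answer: -43127/50 ≈ -862.54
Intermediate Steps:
y = 8 (y = 7 - 1*(-1) = 7 + 1 = 8)
d(I) = -6/7 (d(I) = 6*(-1/7) = -6/7)
W(k, c) = 50/7 (W(k, c) = 8 - 6/7 = 50/7)
-6161/W(-221, 52) = -6161/50/7 = -6161*7/50 = -43127/50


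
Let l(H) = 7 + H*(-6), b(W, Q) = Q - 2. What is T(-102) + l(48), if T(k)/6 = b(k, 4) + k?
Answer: -881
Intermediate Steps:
b(W, Q) = -2 + Q
l(H) = 7 - 6*H
T(k) = 12 + 6*k (T(k) = 6*((-2 + 4) + k) = 6*(2 + k) = 12 + 6*k)
T(-102) + l(48) = (12 + 6*(-102)) + (7 - 6*48) = (12 - 612) + (7 - 288) = -600 - 281 = -881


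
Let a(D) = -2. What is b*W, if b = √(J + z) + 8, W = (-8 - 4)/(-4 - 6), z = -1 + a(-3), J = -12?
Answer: 48/5 + 6*I*√15/5 ≈ 9.6 + 4.6476*I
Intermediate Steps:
z = -3 (z = -1 - 2 = -3)
W = 6/5 (W = -12/(-10) = -12*(-⅒) = 6/5 ≈ 1.2000)
b = 8 + I*√15 (b = √(-12 - 3) + 8 = √(-15) + 8 = I*√15 + 8 = 8 + I*√15 ≈ 8.0 + 3.873*I)
b*W = (8 + I*√15)*(6/5) = 48/5 + 6*I*√15/5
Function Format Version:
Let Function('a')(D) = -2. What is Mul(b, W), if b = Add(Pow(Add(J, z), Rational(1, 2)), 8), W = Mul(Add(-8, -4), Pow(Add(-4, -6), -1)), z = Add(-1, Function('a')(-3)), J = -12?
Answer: Add(Rational(48, 5), Mul(Rational(6, 5), I, Pow(15, Rational(1, 2)))) ≈ Add(9.6000, Mul(4.6476, I))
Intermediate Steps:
z = -3 (z = Add(-1, -2) = -3)
W = Rational(6, 5) (W = Mul(-12, Pow(-10, -1)) = Mul(-12, Rational(-1, 10)) = Rational(6, 5) ≈ 1.2000)
b = Add(8, Mul(I, Pow(15, Rational(1, 2)))) (b = Add(Pow(Add(-12, -3), Rational(1, 2)), 8) = Add(Pow(-15, Rational(1, 2)), 8) = Add(Mul(I, Pow(15, Rational(1, 2))), 8) = Add(8, Mul(I, Pow(15, Rational(1, 2)))) ≈ Add(8.0000, Mul(3.8730, I)))
Mul(b, W) = Mul(Add(8, Mul(I, Pow(15, Rational(1, 2)))), Rational(6, 5)) = Add(Rational(48, 5), Mul(Rational(6, 5), I, Pow(15, Rational(1, 2))))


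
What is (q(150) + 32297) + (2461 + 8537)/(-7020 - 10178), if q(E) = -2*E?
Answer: 275136704/8599 ≈ 31996.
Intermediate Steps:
(q(150) + 32297) + (2461 + 8537)/(-7020 - 10178) = (-2*150 + 32297) + (2461 + 8537)/(-7020 - 10178) = (-300 + 32297) + 10998/(-17198) = 31997 + 10998*(-1/17198) = 31997 - 5499/8599 = 275136704/8599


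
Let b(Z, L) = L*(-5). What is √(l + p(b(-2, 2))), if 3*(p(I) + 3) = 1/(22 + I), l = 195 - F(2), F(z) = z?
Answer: √6841/6 ≈ 13.785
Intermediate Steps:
b(Z, L) = -5*L
l = 193 (l = 195 - 1*2 = 195 - 2 = 193)
p(I) = -3 + 1/(3*(22 + I))
√(l + p(b(-2, 2))) = √(193 + (-197 - (-45)*2)/(3*(22 - 5*2))) = √(193 + (-197 - 9*(-10))/(3*(22 - 10))) = √(193 + (⅓)*(-197 + 90)/12) = √(193 + (⅓)*(1/12)*(-107)) = √(193 - 107/36) = √(6841/36) = √6841/6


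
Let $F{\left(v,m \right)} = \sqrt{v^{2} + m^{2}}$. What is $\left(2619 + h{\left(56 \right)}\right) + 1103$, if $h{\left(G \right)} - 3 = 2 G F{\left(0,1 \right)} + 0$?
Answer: $3837$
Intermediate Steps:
$F{\left(v,m \right)} = \sqrt{m^{2} + v^{2}}$
$h{\left(G \right)} = 3 + 2 G$ ($h{\left(G \right)} = 3 + \left(2 G \sqrt{1^{2} + 0^{2}} + 0\right) = 3 + \left(2 G \sqrt{1 + 0} + 0\right) = 3 + \left(2 G \sqrt{1} + 0\right) = 3 + \left(2 G 1 + 0\right) = 3 + \left(2 G + 0\right) = 3 + 2 G$)
$\left(2619 + h{\left(56 \right)}\right) + 1103 = \left(2619 + \left(3 + 2 \cdot 56\right)\right) + 1103 = \left(2619 + \left(3 + 112\right)\right) + 1103 = \left(2619 + 115\right) + 1103 = 2734 + 1103 = 3837$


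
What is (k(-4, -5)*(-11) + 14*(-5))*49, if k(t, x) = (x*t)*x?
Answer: 50470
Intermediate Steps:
k(t, x) = t*x**2 (k(t, x) = (t*x)*x = t*x**2)
(k(-4, -5)*(-11) + 14*(-5))*49 = (-4*(-5)**2*(-11) + 14*(-5))*49 = (-4*25*(-11) - 70)*49 = (-100*(-11) - 70)*49 = (1100 - 70)*49 = 1030*49 = 50470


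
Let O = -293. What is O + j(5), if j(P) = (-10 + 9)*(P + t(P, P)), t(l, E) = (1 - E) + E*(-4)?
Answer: -274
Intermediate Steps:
t(l, E) = 1 - 5*E (t(l, E) = (1 - E) - 4*E = 1 - 5*E)
j(P) = -1 + 4*P (j(P) = (-10 + 9)*(P + (1 - 5*P)) = -(1 - 4*P) = -1 + 4*P)
O + j(5) = -293 + (-1 + 4*5) = -293 + (-1 + 20) = -293 + 19 = -274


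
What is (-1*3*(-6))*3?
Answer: 54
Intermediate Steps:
(-1*3*(-6))*3 = -3*(-6)*3 = 18*3 = 54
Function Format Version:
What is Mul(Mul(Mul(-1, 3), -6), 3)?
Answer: 54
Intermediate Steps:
Mul(Mul(Mul(-1, 3), -6), 3) = Mul(Mul(-3, -6), 3) = Mul(18, 3) = 54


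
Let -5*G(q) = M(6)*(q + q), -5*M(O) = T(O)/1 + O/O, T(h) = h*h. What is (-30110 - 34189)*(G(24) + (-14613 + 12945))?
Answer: 2567073276/25 ≈ 1.0268e+8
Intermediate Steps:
T(h) = h**2
M(O) = -1/5 - O**2/5 (M(O) = -(O**2/1 + O/O)/5 = -(O**2*1 + 1)/5 = -(O**2 + 1)/5 = -(1 + O**2)/5 = -1/5 - O**2/5)
G(q) = 74*q/25 (G(q) = -(-1/5 - 1/5*6**2)*(q + q)/5 = -(-1/5 - 1/5*36)*2*q/5 = -(-1/5 - 36/5)*2*q/5 = -(-37)*2*q/25 = -(-74)*q/25 = 74*q/25)
(-30110 - 34189)*(G(24) + (-14613 + 12945)) = (-30110 - 34189)*((74/25)*24 + (-14613 + 12945)) = -64299*(1776/25 - 1668) = -64299*(-39924/25) = 2567073276/25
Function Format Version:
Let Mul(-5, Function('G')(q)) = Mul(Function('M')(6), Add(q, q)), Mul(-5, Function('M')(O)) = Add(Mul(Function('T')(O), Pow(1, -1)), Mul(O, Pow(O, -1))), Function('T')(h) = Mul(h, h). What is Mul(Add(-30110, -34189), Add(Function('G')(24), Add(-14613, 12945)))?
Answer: Rational(2567073276, 25) ≈ 1.0268e+8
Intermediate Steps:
Function('T')(h) = Pow(h, 2)
Function('M')(O) = Add(Rational(-1, 5), Mul(Rational(-1, 5), Pow(O, 2))) (Function('M')(O) = Mul(Rational(-1, 5), Add(Mul(Pow(O, 2), Pow(1, -1)), Mul(O, Pow(O, -1)))) = Mul(Rational(-1, 5), Add(Mul(Pow(O, 2), 1), 1)) = Mul(Rational(-1, 5), Add(Pow(O, 2), 1)) = Mul(Rational(-1, 5), Add(1, Pow(O, 2))) = Add(Rational(-1, 5), Mul(Rational(-1, 5), Pow(O, 2))))
Function('G')(q) = Mul(Rational(74, 25), q) (Function('G')(q) = Mul(Rational(-1, 5), Mul(Add(Rational(-1, 5), Mul(Rational(-1, 5), Pow(6, 2))), Add(q, q))) = Mul(Rational(-1, 5), Mul(Add(Rational(-1, 5), Mul(Rational(-1, 5), 36)), Mul(2, q))) = Mul(Rational(-1, 5), Mul(Add(Rational(-1, 5), Rational(-36, 5)), Mul(2, q))) = Mul(Rational(-1, 5), Mul(Rational(-37, 5), Mul(2, q))) = Mul(Rational(-1, 5), Mul(Rational(-74, 5), q)) = Mul(Rational(74, 25), q))
Mul(Add(-30110, -34189), Add(Function('G')(24), Add(-14613, 12945))) = Mul(Add(-30110, -34189), Add(Mul(Rational(74, 25), 24), Add(-14613, 12945))) = Mul(-64299, Add(Rational(1776, 25), -1668)) = Mul(-64299, Rational(-39924, 25)) = Rational(2567073276, 25)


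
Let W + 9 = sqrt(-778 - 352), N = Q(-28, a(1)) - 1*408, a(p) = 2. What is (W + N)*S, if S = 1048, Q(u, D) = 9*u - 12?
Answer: -713688 + 1048*I*sqrt(1130) ≈ -7.1369e+5 + 35229.0*I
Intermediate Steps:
Q(u, D) = -12 + 9*u
N = -672 (N = (-12 + 9*(-28)) - 1*408 = (-12 - 252) - 408 = -264 - 408 = -672)
W = -9 + I*sqrt(1130) (W = -9 + sqrt(-778 - 352) = -9 + sqrt(-1130) = -9 + I*sqrt(1130) ≈ -9.0 + 33.615*I)
(W + N)*S = ((-9 + I*sqrt(1130)) - 672)*1048 = (-681 + I*sqrt(1130))*1048 = -713688 + 1048*I*sqrt(1130)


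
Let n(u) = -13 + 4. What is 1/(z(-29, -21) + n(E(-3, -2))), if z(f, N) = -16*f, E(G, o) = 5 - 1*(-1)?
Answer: 1/455 ≈ 0.0021978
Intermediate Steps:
E(G, o) = 6 (E(G, o) = 5 + 1 = 6)
n(u) = -9
1/(z(-29, -21) + n(E(-3, -2))) = 1/(-16*(-29) - 9) = 1/(464 - 9) = 1/455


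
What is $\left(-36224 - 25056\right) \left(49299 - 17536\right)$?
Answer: $-1946436640$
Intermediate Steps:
$\left(-36224 - 25056\right) \left(49299 - 17536\right) = \left(-61280\right) 31763 = -1946436640$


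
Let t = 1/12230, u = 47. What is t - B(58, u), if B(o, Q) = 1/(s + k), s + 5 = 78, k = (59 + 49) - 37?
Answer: -6043/880560 ≈ -0.0068627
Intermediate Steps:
k = 71 (k = 108 - 37 = 71)
s = 73 (s = -5 + 78 = 73)
B(o, Q) = 1/144 (B(o, Q) = 1/(73 + 71) = 1/144)
t = 1/12230 ≈ 8.1766e-5
t - B(58, u) = 1/12230 - 1*1/144 = 1/12230 - 1/144 = -6043/880560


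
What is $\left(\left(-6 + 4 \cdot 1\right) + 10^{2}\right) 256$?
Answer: $25088$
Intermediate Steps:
$\left(\left(-6 + 4 \cdot 1\right) + 10^{2}\right) 256 = \left(\left(-6 + 4\right) + 100\right) 256 = \left(-2 + 100\right) 256 = 98 \cdot 256 = 25088$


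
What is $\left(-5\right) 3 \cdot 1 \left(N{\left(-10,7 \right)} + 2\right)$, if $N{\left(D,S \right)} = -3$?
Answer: $15$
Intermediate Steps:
$\left(-5\right) 3 \cdot 1 \left(N{\left(-10,7 \right)} + 2\right) = \left(-5\right) 3 \cdot 1 \left(-3 + 2\right) = \left(-15\right) 1 \left(-1\right) = \left(-15\right) \left(-1\right) = 15$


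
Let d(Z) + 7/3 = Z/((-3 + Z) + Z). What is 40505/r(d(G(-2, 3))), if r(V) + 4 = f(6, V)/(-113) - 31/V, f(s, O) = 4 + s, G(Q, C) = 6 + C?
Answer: 119003690/40533 ≈ 2936.0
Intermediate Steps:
d(Z) = -7/3 + Z/(-3 + 2*Z) (d(Z) = -7/3 + Z/((-3 + Z) + Z) = -7/3 + Z/(-3 + 2*Z))
r(V) = -462/113 - 31/V (r(V) = -4 + ((4 + 6)/(-113) - 31/V) = -4 + (10*(-1/113) - 31/V) = -4 + (-10/113 - 31/V) = -462/113 - 31/V)
40505/r(d(G(-2, 3))) = 40505/(-462/113 - 31*3*(-3 + 2*(6 + 3))/(21 - 11*(6 + 3))) = 40505/(-462/113 - 31*3*(-3 + 2*9)/(21 - 11*9)) = 40505/(-462/113 - 31*3*(-3 + 18)/(21 - 99)) = 40505/(-462/113 - 31/((⅓)*(-78)/15)) = 40505/(-462/113 - 31/((⅓)*(1/15)*(-78))) = 40505/(-462/113 - 31/(-26/15)) = 40505/(-462/113 - 31*(-15/26)) = 40505/(-462/113 + 465/26) = 40505/(40533/2938) = 40505*(2938/40533) = 119003690/40533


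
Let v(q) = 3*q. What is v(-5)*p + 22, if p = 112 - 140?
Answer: 442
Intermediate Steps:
p = -28
v(-5)*p + 22 = (3*(-5))*(-28) + 22 = -15*(-28) + 22 = 420 + 22 = 442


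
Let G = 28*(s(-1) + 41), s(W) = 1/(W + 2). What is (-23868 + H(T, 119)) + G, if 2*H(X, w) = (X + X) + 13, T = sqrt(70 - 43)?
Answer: -45371/2 + 3*sqrt(3) ≈ -22680.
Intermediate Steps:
T = 3*sqrt(3) (T = sqrt(27) = 3*sqrt(3) ≈ 5.1962)
s(W) = 1/(2 + W)
G = 1176 (G = 28*(1/(2 - 1) + 41) = 28*(1/1 + 41) = 28*(1 + 41) = 28*42 = 1176)
H(X, w) = 13/2 + X (H(X, w) = ((X + X) + 13)/2 = (2*X + 13)/2 = (13 + 2*X)/2 = 13/2 + X)
(-23868 + H(T, 119)) + G = (-23868 + (13/2 + 3*sqrt(3))) + 1176 = (-47723/2 + 3*sqrt(3)) + 1176 = -45371/2 + 3*sqrt(3)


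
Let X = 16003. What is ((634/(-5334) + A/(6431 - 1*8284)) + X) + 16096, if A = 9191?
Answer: 158606585351/4941951 ≈ 32094.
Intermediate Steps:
((634/(-5334) + A/(6431 - 1*8284)) + X) + 16096 = ((634/(-5334) + 9191/(6431 - 1*8284)) + 16003) + 16096 = ((634*(-1/5334) + 9191/(6431 - 8284)) + 16003) + 16096 = ((-317/2667 + 9191/(-1853)) + 16003) + 16096 = ((-317/2667 + 9191*(-1/1853)) + 16003) + 16096 = ((-317/2667 - 9191/1853) + 16003) + 16096 = (-25099798/4941951 + 16003) + 16096 = 79060942055/4941951 + 16096 = 158606585351/4941951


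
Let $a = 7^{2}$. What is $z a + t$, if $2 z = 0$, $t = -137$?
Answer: $-137$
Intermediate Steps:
$a = 49$
$z = 0$ ($z = \frac{1}{2} \cdot 0 = 0$)
$z a + t = 0 \cdot 49 - 137 = 0 - 137 = -137$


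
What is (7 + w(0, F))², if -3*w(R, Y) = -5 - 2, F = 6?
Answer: 784/9 ≈ 87.111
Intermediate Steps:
w(R, Y) = 7/3 (w(R, Y) = -(-5 - 2)/3 = -⅓*(-7) = 7/3)
(7 + w(0, F))² = (7 + 7/3)² = (28/3)² = 784/9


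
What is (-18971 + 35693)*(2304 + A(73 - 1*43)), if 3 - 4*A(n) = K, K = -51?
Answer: 38753235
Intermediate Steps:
A(n) = 27/2 (A(n) = 3/4 - 1/4*(-51) = 3/4 + 51/4 = 27/2)
(-18971 + 35693)*(2304 + A(73 - 1*43)) = (-18971 + 35693)*(2304 + 27/2) = 16722*(4635/2) = 38753235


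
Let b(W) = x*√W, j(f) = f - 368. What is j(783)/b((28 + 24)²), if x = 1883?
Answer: 415/97916 ≈ 0.0042383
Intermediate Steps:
j(f) = -368 + f
b(W) = 1883*√W
j(783)/b((28 + 24)²) = (-368 + 783)/((1883*√((28 + 24)²))) = 415/((1883*√(52²))) = 415/((1883*√2704)) = 415/((1883*52)) = 415/97916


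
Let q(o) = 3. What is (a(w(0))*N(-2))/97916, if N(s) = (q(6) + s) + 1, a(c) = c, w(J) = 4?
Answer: 2/24479 ≈ 8.1703e-5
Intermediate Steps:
N(s) = 4 + s (N(s) = (3 + s) + 1 = 4 + s)
(a(w(0))*N(-2))/97916 = (4*(4 - 2))/97916 = (4*2)*(1/97916) = 8*(1/97916) = 2/24479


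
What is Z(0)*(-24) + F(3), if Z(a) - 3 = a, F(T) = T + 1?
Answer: -68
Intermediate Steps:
F(T) = 1 + T
Z(a) = 3 + a
Z(0)*(-24) + F(3) = (3 + 0)*(-24) + (1 + 3) = 3*(-24) + 4 = -72 + 4 = -68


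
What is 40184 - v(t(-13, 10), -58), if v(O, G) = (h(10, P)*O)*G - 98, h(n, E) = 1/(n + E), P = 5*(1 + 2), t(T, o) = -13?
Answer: 1006296/25 ≈ 40252.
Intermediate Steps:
P = 15 (P = 5*3 = 15)
h(n, E) = 1/(E + n)
v(O, G) = -98 + G*O/25 (v(O, G) = (O/(15 + 10))*G - 98 = (O/25)*G - 98 = G*O/25 - 98 = -98 + G*O/25)
40184 - v(t(-13, 10), -58) = 40184 - (-98 + (1/25)*(-58)*(-13)) = 40184 - (-98 + 754/25) = 40184 - 1*(-1696/25) = 40184 + 1696/25 = 1006296/25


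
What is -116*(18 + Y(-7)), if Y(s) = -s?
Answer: -2900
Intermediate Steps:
-116*(18 + Y(-7)) = -116*(18 - 1*(-7)) = -116*(18 + 7) = -116*25 = -2900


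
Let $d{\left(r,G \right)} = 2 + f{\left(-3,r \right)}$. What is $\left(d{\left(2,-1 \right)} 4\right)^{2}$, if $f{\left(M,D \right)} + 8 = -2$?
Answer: $1024$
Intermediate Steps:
$f{\left(M,D \right)} = -10$ ($f{\left(M,D \right)} = -8 - 2 = -10$)
$d{\left(r,G \right)} = -8$ ($d{\left(r,G \right)} = 2 - 10 = -8$)
$\left(d{\left(2,-1 \right)} 4\right)^{2} = \left(\left(-8\right) 4\right)^{2} = \left(-32\right)^{2} = 1024$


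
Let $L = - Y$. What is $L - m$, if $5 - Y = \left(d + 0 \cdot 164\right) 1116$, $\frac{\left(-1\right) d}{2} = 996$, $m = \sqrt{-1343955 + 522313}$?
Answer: $-2223077 - i \sqrt{821642} \approx -2.2231 \cdot 10^{6} - 906.44 i$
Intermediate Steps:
$m = i \sqrt{821642}$ ($m = \sqrt{-821642} = i \sqrt{821642} \approx 906.44 i$)
$d = -1992$ ($d = \left(-2\right) 996 = -1992$)
$Y = 2223077$ ($Y = 5 - \left(-1992 + 0 \cdot 164\right) 1116 = 5 - \left(-1992 + 0\right) 1116 = 5 - \left(-1992\right) 1116 = 5 - -2223072 = 5 + 2223072 = 2223077$)
$L = -2223077$ ($L = \left(-1\right) 2223077 = -2223077$)
$L - m = -2223077 - i \sqrt{821642}$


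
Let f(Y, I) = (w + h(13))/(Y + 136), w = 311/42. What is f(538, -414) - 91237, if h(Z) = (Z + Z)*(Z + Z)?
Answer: -2582708293/28308 ≈ -91236.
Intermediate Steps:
w = 311/42 (w = 311*(1/42) = 311/42 ≈ 7.4048)
h(Z) = 4*Z² (h(Z) = (2*Z)*(2*Z) = 4*Z²)
f(Y, I) = 28703/(42*(136 + Y)) (f(Y, I) = (311/42 + 4*13²)/(Y + 136) = (311/42 + 4*169)/(136 + Y) = (311/42 + 676)/(136 + Y) = 28703/(42*(136 + Y)))
f(538, -414) - 91237 = 28703/(42*(136 + 538)) - 91237 = (28703/42)/674 - 91237 = (28703/42)*(1/674) - 91237 = 28703/28308 - 91237 = -2582708293/28308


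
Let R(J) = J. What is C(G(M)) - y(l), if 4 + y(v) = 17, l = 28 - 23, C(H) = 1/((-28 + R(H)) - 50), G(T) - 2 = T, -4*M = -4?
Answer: -976/75 ≈ -13.013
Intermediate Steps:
M = 1 (M = -¼*(-4) = 1)
G(T) = 2 + T
C(H) = 1/(-78 + H) (C(H) = 1/((-28 + H) - 50) = 1/(-78 + H))
l = 5
y(v) = 13 (y(v) = -4 + 17 = 13)
C(G(M)) - y(l) = 1/(-78 + (2 + 1)) - 1*13 = 1/(-78 + 3) - 13 = 1/(-75) - 13 = -1/75 - 13 = -976/75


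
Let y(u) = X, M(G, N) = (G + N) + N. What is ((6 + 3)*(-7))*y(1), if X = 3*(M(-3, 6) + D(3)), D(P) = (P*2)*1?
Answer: -2835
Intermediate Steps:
M(G, N) = G + 2*N
D(P) = 2*P (D(P) = (2*P)*1 = 2*P)
X = 45 (X = 3*((-3 + 2*6) + 2*3) = 3*((-3 + 12) + 6) = 3*(9 + 6) = 3*15 = 45)
y(u) = 45
((6 + 3)*(-7))*y(1) = ((6 + 3)*(-7))*45 = (9*(-7))*45 = -63*45 = -2835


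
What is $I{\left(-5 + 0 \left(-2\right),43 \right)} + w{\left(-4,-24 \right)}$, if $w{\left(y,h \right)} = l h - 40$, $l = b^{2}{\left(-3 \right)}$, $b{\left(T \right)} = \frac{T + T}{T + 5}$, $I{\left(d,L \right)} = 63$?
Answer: $-193$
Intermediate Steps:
$b{\left(T \right)} = \frac{2 T}{5 + T}$
$l = 9$ ($l = \left(2 \left(-3\right) \frac{1}{5 - 3}\right)^{2} = \left(2 \left(-3\right) \frac{1}{2}\right)^{2} = \left(-3\right)^{2} = 9$)
$w{\left(y,h \right)} = -40 + 9 h$ ($w{\left(y,h \right)} = 9 h - 40 = -40 + 9 h$)
$I{\left(-5 + 0 \left(-2\right),43 \right)} + w{\left(-4,-24 \right)} = 63 + \left(-40 + 9 \left(-24\right)\right) = 63 - 256 = -193$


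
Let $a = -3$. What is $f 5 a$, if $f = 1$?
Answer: $-15$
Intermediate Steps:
$f 5 a = 1 \cdot 5 \left(-3\right) = 5 \left(-3\right) = -15$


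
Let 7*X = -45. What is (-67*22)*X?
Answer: 66330/7 ≈ 9475.7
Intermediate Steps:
X = -45/7 (X = (⅐)*(-45) = -45/7 ≈ -6.4286)
(-67*22)*X = -67*22*(-45/7) = -1474*(-45/7) = 66330/7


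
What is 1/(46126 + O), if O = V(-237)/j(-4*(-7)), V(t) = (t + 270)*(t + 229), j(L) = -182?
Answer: 91/4197598 ≈ 2.1679e-5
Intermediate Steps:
V(t) = (229 + t)*(270 + t) (V(t) = (270 + t)*(229 + t) = (229 + t)*(270 + t))
O = 132/91 (O = (61830 + (-237)² + 499*(-237))/(-182) = (61830 + 56169 - 118263)*(-1/182) = -264*(-1/182) = 132/91 ≈ 1.4506)
1/(46126 + O) = 1/(46126 + 132/91) = 1/(4197598/91) = 91/4197598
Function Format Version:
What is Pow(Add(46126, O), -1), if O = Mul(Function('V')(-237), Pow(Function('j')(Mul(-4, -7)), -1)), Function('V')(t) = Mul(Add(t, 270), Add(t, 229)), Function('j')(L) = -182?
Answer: Rational(91, 4197598) ≈ 2.1679e-5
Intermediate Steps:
Function('V')(t) = Mul(Add(229, t), Add(270, t)) (Function('V')(t) = Mul(Add(270, t), Add(229, t)) = Mul(Add(229, t), Add(270, t)))
O = Rational(132, 91) (O = Mul(Add(61830, Pow(-237, 2), Mul(499, -237)), Pow(-182, -1)) = Mul(Add(61830, 56169, -118263), Rational(-1, 182)) = Mul(-264, Rational(-1, 182)) = Rational(132, 91) ≈ 1.4506)
Pow(Add(46126, O), -1) = Pow(Add(46126, Rational(132, 91)), -1) = Pow(Rational(4197598, 91), -1) = Rational(91, 4197598)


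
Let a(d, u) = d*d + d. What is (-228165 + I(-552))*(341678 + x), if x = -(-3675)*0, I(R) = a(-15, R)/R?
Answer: -3586118179385/46 ≈ -7.7959e+10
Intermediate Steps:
a(d, u) = d + d² (a(d, u) = d² + d = d + d²)
I(R) = 210/R (I(R) = (-15*(1 - 15))/R = (-15*(-14))/R = 210/R)
x = 0 (x = -7*0 = 0)
(-228165 + I(-552))*(341678 + x) = (-228165 + 210/(-552))*(341678 + 0) = (-228165 + 210*(-1/552))*341678 = (-228165 - 35/92)*341678 = -20991215/92*341678 = -3586118179385/46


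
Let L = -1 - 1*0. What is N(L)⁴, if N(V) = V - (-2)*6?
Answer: 14641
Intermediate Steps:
L = -1 (L = -1 + 0 = -1)
N(V) = 12 + V (N(V) = V - 1*(-12) = V + 12 = 12 + V)
N(L)⁴ = (12 - 1)⁴ = 11⁴ = 14641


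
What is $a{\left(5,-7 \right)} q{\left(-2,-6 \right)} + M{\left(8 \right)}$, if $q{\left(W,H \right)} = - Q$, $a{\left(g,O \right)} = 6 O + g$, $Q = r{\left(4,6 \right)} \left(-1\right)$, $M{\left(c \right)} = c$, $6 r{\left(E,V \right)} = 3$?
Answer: $- \frac{21}{2} \approx -10.5$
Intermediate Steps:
$r{\left(E,V \right)} = \frac{1}{2}$ ($r{\left(E,V \right)} = \frac{1}{6} \cdot 3 = \frac{1}{2}$)
$Q = - \frac{1}{2}$ ($Q = \frac{1}{2} \left(-1\right) = - \frac{1}{2} \approx -0.5$)
$a{\left(g,O \right)} = g + 6 O$
$q{\left(W,H \right)} = \frac{1}{2}$ ($q{\left(W,H \right)} = \left(-1\right) \left(- \frac{1}{2}\right) = \frac{1}{2}$)
$a{\left(5,-7 \right)} q{\left(-2,-6 \right)} + M{\left(8 \right)} = \left(5 + 6 \left(-7\right)\right) \frac{1}{2} + 8 = \left(5 - 42\right) \frac{1}{2} + 8 = \left(-37\right) \frac{1}{2} + 8 = - \frac{37}{2} + 8 = - \frac{21}{2}$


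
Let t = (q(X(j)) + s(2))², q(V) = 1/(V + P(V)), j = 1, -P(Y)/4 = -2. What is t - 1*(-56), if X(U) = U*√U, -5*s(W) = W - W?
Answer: 4537/81 ≈ 56.012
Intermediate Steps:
s(W) = 0 (s(W) = -(W - W)/5 = -⅕*0 = 0)
P(Y) = 8 (P(Y) = -4*(-2) = 8)
X(U) = U^(3/2)
q(V) = 1/(8 + V) (q(V) = 1/(V + 8) = 1/(8 + V))
t = 1/81 (t = (1/(8 + 1^(3/2)) + 0)² = (1/(8 + 1) + 0)² = (1/9 + 0)² = (⅑ + 0)² = (⅑)² = 1/81 ≈ 0.012346)
t - 1*(-56) = 1/81 - 1*(-56) = 1/81 + 56 = 4537/81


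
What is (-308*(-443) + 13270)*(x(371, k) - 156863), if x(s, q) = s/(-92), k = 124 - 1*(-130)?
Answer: -1080318782319/46 ≈ -2.3485e+10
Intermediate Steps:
k = 254 (k = 124 + 130 = 254)
x(s, q) = -s/92 (x(s, q) = s*(-1/92) = -s/92)
(-308*(-443) + 13270)*(x(371, k) - 156863) = (-308*(-443) + 13270)*(-1/92*371 - 156863) = (136444 + 13270)*(-371/92 - 156863) = 149714*(-14431767/92) = -1080318782319/46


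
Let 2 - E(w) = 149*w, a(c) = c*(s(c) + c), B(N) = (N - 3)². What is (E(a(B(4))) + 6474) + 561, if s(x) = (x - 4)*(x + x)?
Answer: 7782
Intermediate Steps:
s(x) = 2*x*(-4 + x) (s(x) = (-4 + x)*(2*x) = 2*x*(-4 + x))
B(N) = (-3 + N)²
a(c) = c*(c + 2*c*(-4 + c)) (a(c) = c*(2*c*(-4 + c) + c) = c*(c + 2*c*(-4 + c)))
E(w) = 2 - 149*w
(E(a(B(4))) + 6474) + 561 = ((2 - 149*((-3 + 4)²)²*(-7 + 2*(-3 + 4)²)) + 6474) + 561 = ((2 - 149*(1²)²*(-7 + 2*1²)) + 6474) + 561 = ((2 - 149*1²*(-7 + 2*1)) + 6474) + 561 = ((2 - 149*(-7 + 2)) + 6474) + 561 = ((2 - 149*(-5)) + 6474) + 561 = ((2 + 745) + 6474) + 561 = (747 + 6474) + 561 = 7221 + 561 = 7782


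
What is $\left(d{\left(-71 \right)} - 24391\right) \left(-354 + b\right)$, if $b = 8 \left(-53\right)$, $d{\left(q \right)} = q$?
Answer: $19031436$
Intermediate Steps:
$b = -424$
$\left(d{\left(-71 \right)} - 24391\right) \left(-354 + b\right) = \left(-71 - 24391\right) \left(-354 - 424\right) = \left(-24462\right) \left(-778\right) = 19031436$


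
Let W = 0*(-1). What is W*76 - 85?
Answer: -85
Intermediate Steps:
W = 0
W*76 - 85 = 0*76 - 85 = 0 - 85 = -85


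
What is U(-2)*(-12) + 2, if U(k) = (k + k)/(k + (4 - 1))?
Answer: 50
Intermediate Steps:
U(k) = 2*k/(3 + k) (U(k) = (2*k)/(k + 3) = (2*k)/(3 + k) = 2*k/(3 + k))
U(-2)*(-12) + 2 = (2*(-2)/(3 - 2))*(-12) + 2 = (2*(-2)/1)*(-12) + 2 = (2*(-2)*1)*(-12) + 2 = -4*(-12) + 2 = 48 + 2 = 50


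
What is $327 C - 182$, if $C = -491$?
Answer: $-160739$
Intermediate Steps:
$327 C - 182 = 327 \left(-491\right) - 182 = -160557 - 182 = -160739$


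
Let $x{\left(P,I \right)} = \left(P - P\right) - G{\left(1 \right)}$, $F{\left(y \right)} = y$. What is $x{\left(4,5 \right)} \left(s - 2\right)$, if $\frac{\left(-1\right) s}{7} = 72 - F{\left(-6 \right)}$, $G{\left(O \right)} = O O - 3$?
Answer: $-1096$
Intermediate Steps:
$G{\left(O \right)} = -3 + O^{2}$ ($G{\left(O \right)} = O^{2} - 3 = -3 + O^{2}$)
$s = -546$ ($s = - 7 \left(72 - -6\right) = - 7 \left(72 + 6\right) = \left(-7\right) 78 = -546$)
$x{\left(P,I \right)} = 2$ ($x{\left(P,I \right)} = \left(P - P\right) - \left(-3 + 1^{2}\right) = 0 - \left(-3 + 1\right) = 0 - -2 = 0 + 2 = 2$)
$x{\left(4,5 \right)} \left(s - 2\right) = 2 \left(-546 - 2\right) = 2 \left(-548\right) = -1096$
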